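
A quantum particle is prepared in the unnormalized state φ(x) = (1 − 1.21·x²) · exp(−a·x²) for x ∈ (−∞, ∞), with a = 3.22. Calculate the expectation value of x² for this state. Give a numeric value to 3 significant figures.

⟨x²⟩ = ∫ x²·|φ|² dx / ∫|φ|² dx (integrals over the domain).
Expand each integrand as polynomial × e^(−2ax²) and use ∫x^(2j)·e^(−2ax²) dx = (2j−1)!!/(4a)^j · √(π/(2a)), odd powers → 0; here √(π/(2a)) = 0.69844.
State is unnormalized: ∫|φ|² dx = 0.58571, and ∫φ*·x²·φ dx = 0.030840, so ⟨x²⟩ = 0.030840 / 0.58571.
⟨x²⟩ = 0.052654.

0.0527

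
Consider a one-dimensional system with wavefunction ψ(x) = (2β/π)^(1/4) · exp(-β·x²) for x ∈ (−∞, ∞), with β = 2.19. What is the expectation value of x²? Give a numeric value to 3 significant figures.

0.114

⟨x²⟩ = ∫ x²·|ψ|² dx (integrals over the domain).
Gaussian moments: ∫x^(2j)·e^(−2βx²) dx = (2j−1)!!/(4β)^j · √(π/(2β)), odd powers integrate to 0; here √(π/(2β)) = 0.84691.
⟨x²⟩ = 0.11416.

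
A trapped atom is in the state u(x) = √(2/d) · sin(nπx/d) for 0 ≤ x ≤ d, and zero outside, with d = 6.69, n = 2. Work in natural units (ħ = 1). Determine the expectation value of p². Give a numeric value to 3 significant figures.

p² u = −ħ² d²u/dx²; ⟨p²⟩ = −ħ² ∫ u*·u'' dx.
d/dx sin(nπx/d) = (nπ/d)·cos(nπx/d) and d²/dx² sin(nπx/d) = −(nπ/d)²·sin(nπx/d); on 0 ≤ x ≤ d, ∫sin²(nπx/d) dx = d/2 and ∫sin(nπx/d)·cos(nπx/d) dx = 0.
⟨p²⟩ = 0.88208.

0.882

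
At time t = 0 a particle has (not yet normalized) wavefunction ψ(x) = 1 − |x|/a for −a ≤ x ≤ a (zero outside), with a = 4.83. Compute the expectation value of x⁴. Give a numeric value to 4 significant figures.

15.55

⟨x⁴⟩ = ∫ x⁴·|ψ|² dx / ∫|ψ|² dx (integrals over the domain).
ψ is even, so ∫ over [−a, a] = 2∫₀ᵃ with ψ = 1 − x/a there: ∫₀ᵃ (1 − x/a)² dx = a/3, ∫₀ᵃ x²(1 − x/a)² dx = a³/30, ∫₀ᵃ x⁴(1 − x/a)² dx = a⁵/105.
State is unnormalized: ∫|ψ|² dx = 3.2200, and ∫ψ*·x⁴·ψ dx = 50.070, so ⟨x⁴⟩ = 50.070 / 3.2200.
⟨x⁴⟩ = 15.550.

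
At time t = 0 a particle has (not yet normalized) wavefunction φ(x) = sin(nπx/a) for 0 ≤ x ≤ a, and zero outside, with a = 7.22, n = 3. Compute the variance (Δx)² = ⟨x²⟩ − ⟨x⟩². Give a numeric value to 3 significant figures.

4.05

Compute ⟨x⟩ and ⟨x²⟩ separately, then (Δx)² = ⟨x²⟩ − ⟨x⟩².
With sin²θ = (1 − cos2θ)/2 on 0 ≤ x ≤ a: ∫sin²(nπx/a) dx = a/2, ∫x·sin²(nπx/a) dx = a²/4, ∫x²·sin²(nπx/a) dx = a³·(1/6 − 1/(4n²π²)); higher powers xᵏ the same way, integrating xᵏ·cos(2nπx/a) by parts.
Normalization: ∫|φ|² dx = 3.6100.
⟨x⟩ = 3.6100 and ⟨x²⟩ = 17.083.
(Δx)² = 17.083 − (3.6100)² = 4.0506.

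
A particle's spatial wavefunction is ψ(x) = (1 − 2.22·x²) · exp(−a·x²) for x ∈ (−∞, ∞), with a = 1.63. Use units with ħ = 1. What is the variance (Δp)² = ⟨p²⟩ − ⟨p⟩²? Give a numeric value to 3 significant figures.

Compute ⟨p⟩ and ⟨p²⟩ separately; (Δp)² = ⟨p²⟩ − ⟨p⟩².
Expand each integrand as polynomial × e^(−2ax²) and use ∫x^(2j)·e^(−2ax²) dx = (2j−1)!!/(4a)^j · √(π/(2a)), odd powers → 0; here √(π/(2a)) = 0.98167. Differentiate with the product rule, d/dx e^(−ax²) = −2ax·e^(−ax²).
Normalization: ∫|ψ|² dx = 0.65460.
⟨p⟩ = 0.0000 and ⟨p²⟩ = 6.0928.
(Δp)² = 6.0928 − (0.0000)² = 6.0928.

6.09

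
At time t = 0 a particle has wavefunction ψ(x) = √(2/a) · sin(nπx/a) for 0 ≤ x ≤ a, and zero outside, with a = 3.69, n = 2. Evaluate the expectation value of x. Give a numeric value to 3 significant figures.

1.85

⟨x⟩ = ∫ x·|ψ|² dx (integrals over the domain).
With sin²θ = (1 − cos2θ)/2 on 0 ≤ x ≤ a: ∫sin²(nπx/a) dx = a/2, ∫x·sin²(nπx/a) dx = a²/4, ∫x²·sin²(nπx/a) dx = a³·(1/6 − 1/(4n²π²)); higher powers xᵏ the same way, integrating xᵏ·cos(2nπx/a) by parts.
⟨x⟩ = 1.8450.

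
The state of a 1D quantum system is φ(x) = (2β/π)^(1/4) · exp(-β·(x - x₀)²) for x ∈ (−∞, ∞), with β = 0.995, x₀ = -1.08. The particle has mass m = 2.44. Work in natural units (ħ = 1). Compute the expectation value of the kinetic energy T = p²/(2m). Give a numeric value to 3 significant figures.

T = −(ħ²/2m) d²/dx², so ⟨T⟩ = −(ħ²/2m) ∫ φ*·φ'' dx; with m = 2.44.
Gaussian moments (u = x − x₀): ∫u^(2j)·e^(−2βu²) du = (2j−1)!!/(4β)^j · √(π/(2β)), odd powers integrate to 0; here √(π/(2β)) = 1.2565. Derivatives: d/dx e^(−βu²) = −2βu·e^(−βu²), d²/dx² e^(−βu²) = (4β²u² − 2β)·e^(−βu²).
⟨T⟩ = 0.20389.

0.204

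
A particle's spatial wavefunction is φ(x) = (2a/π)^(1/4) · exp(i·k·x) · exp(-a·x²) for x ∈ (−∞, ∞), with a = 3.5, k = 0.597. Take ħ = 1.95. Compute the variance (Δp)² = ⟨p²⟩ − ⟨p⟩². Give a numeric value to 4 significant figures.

Compute ⟨p⟩ and ⟨p²⟩ separately; (Δp)² = ⟨p²⟩ − ⟨p⟩².
Gaussian moments: ∫x^(2j)·e^(−2ax²) dx = (2j−1)!!/(4a)^j · √(π/(2a)), odd powers integrate to 0; here √(π/(2a)) = 0.66992. Derivatives: φ′ = (ik − 2ax)·φ, φ″ = ((ik − 2ax)² − 2a)·φ; the odd-in-x pieces drop out.
⟨p⟩ = 1.1642 and ⟨p²⟩ = 14.664.
(Δp)² = 14.664 − (1.1642)² = 13.309.

13.31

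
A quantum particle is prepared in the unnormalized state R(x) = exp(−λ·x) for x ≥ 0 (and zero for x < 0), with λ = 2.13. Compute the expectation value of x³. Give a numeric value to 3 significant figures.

⟨x³⟩ = ∫ x³·|R|² dx / ∫|R|² dx (integrals over the domain).
Every integrand reduces to terms xʲ·e^(−2λx) on [0, ∞); use ∫₀^∞ xʲ·e^(−2λx) dx = j!/(2λ)^(j+1).
State is unnormalized: ∫|R|² dx = 0.23474, and ∫R*·x³·R dx = 0.018219, so ⟨x³⟩ = 0.018219 / 0.23474.
⟨x³⟩ = 0.077611.

0.0776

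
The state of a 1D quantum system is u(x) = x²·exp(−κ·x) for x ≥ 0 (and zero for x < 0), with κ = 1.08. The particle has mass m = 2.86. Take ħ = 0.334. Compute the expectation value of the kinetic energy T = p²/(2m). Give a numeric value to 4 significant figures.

0.007583

T = −(ħ²/2m) d²/dx², so ⟨T⟩ = −(ħ²/2m) ∫ u*·u'' dx / ∫|u|² dx; with m = 2.86.
Differentiate x²·exp(−κ·x) with the product rule; every integrand then reduces to terms xʲ·e^(−2κx) on [0, ∞), with ∫₀^∞ xʲ·e^(−2κx) dx = j!/(2κ)^(j+1).
State is unnormalized: ∫|u|² dx = 0.51044, and ∫u*·(−ħ²/2m · u'') dx = 0.0038705, so ⟨T⟩ = 0.0038705 / 0.51044.
⟨T⟩ = 0.0075827.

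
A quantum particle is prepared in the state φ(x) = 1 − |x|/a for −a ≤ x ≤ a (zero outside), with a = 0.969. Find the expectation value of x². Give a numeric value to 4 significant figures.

0.09390

⟨x²⟩ = ∫ x²·|φ|² dx / ∫|φ|² dx (integrals over the domain).
φ is even, so ∫ over [−a, a] = 2∫₀ᵃ with φ = 1 − x/a there: ∫₀ᵃ (1 − x/a)² dx = a/3, ∫₀ᵃ x²(1 − x/a)² dx = a³/30, ∫₀ᵃ x⁴(1 − x/a)² dx = a⁵/105.
State is unnormalized: ∫|φ|² dx = 0.64600, and ∫φ*·x²·φ dx = 0.060657, so ⟨x²⟩ = 0.060657 / 0.64600.
⟨x²⟩ = 0.093896.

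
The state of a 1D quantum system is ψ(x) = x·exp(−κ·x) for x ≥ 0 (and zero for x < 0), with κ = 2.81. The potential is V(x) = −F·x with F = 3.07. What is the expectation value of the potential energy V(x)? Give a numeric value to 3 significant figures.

⟨V⟩ = ∫ V(x)·|ψ|² dx / ∫|ψ|² dx.
Every integrand reduces to terms xʲ·e^(−2κx) on [0, ∞); use ∫₀^∞ xʲ·e^(−2κx) dx = j!/(2κ)^(j+1).
State is unnormalized: ∫|ψ|² dx = 0.011267, and ∫ψ*·V(x)·ψ dx = -0.018465, so ⟨V⟩ = -0.018465 / 0.011267.
⟨V⟩ = -1.6388.

-1.64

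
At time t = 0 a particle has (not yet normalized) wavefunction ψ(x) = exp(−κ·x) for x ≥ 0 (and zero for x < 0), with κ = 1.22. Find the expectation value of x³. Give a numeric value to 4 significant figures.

0.4130

⟨x³⟩ = ∫ x³·|ψ|² dx / ∫|ψ|² dx (integrals over the domain).
Every integrand reduces to terms xʲ·e^(−2κx) on [0, ∞); use ∫₀^∞ xʲ·e^(−2κx) dx = j!/(2κ)^(j+1).
State is unnormalized: ∫|ψ|² dx = 0.40984, and ∫ψ*·x³·ψ dx = 0.16927, so ⟨x³⟩ = 0.16927 / 0.40984.
⟨x³⟩ = 0.41303.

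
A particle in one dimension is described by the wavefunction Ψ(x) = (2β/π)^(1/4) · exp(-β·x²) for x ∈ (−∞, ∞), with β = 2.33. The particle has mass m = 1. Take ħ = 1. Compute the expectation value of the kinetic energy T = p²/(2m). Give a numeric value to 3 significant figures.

1.17

T = −(ħ²/2m) d²/dx², so ⟨T⟩ = −(ħ²/2m) ∫ Ψ*·Ψ'' dx; with m = 1.
Gaussian moments: ∫x^(2j)·e^(−2βx²) dx = (2j−1)!!/(4β)^j · √(π/(2β)), odd powers integrate to 0; here √(π/(2β)) = 0.82107. Derivatives: d/dx e^(−βx²) = −2βx·e^(−βx²), d²/dx² e^(−βx²) = (4β²x² − 2β)·e^(−βx²).
⟨T⟩ = 1.1650.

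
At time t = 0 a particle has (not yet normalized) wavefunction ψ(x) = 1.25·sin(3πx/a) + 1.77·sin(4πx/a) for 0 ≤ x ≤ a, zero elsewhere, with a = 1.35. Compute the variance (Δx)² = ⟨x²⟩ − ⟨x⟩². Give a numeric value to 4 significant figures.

Compute ⟨x⟩ and ⟨x²⟩ separately, then (Δx)² = ⟨x²⟩ − ⟨x⟩².
On 0 ≤ x ≤ a (j ≠ l): ∫sin²(jπx/a) dx = a/2, ∫sin(jπx/a)·sin(lπx/a) dx = 0; diagonal moments ∫x·sin²(jπx/a) dx = a²/4, ∫x²·sin²(jπx/a) dx = a³·(1/6 − 1/(4j²π²)); cross terms ∫x·sin(jπx/a)·sin(lπx/a) dx = 0 for j + l even and −4jla²/(π²(j² − l²)²) for j + l odd, ∫x²·sin(jπx/a)·sin(lπx/a) dx = (−1)^(j+l)·4jla³/(π²(j² − l²)²); higher powers the same way via product-to-sum and parts.
Normalization: ∫|ψ|² dx = 3.1694.
⟨x⟩ = 0.42245 and ⟨x²⟩ = 0.25929.
(Δx)² = 0.25929 − (0.42245)² = 0.080829.

0.08083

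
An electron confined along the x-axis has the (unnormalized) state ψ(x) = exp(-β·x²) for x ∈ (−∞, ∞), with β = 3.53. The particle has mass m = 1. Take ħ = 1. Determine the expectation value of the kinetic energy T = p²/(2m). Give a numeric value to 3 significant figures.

1.77

T = −(ħ²/2m) d²/dx², so ⟨T⟩ = −(ħ²/2m) ∫ ψ*·ψ'' dx / ∫|ψ|² dx; with m = 1.
Gaussian moments: ∫x^(2j)·e^(−2βx²) dx = (2j−1)!!/(4β)^j · √(π/(2β)), odd powers integrate to 0; here √(π/(2β)) = 0.66707. Derivatives: d/dx e^(−βx²) = −2βx·e^(−βx²), d²/dx² e^(−βx²) = (4β²x² − 2β)·e^(−βx²).
State is unnormalized: ∫|ψ|² dx = 0.66707, and ∫ψ*·(−ħ²/2m · ψ'') dx = 1.1774, so ⟨T⟩ = 1.1774 / 0.66707.
⟨T⟩ = 1.7650.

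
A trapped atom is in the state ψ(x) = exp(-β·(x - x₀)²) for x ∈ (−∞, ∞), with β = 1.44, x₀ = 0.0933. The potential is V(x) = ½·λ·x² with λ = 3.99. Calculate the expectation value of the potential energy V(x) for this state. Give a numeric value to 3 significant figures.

0.364

⟨V⟩ = ∫ V(x)·|ψ|² dx / ∫|ψ|² dx.
Gaussian moments (u = x − x₀): ∫u^(2j)·e^(−2βu²) du = (2j−1)!!/(4β)^j · √(π/(2β)), odd powers integrate to 0; here √(π/(2β)) = 1.0444.
State is unnormalized: ∫|ψ|² dx = 1.0444, and ∫ψ*·V(x)·ψ dx = 0.37988, so ⟨V⟩ = 0.37988 / 1.0444.
⟨V⟩ = 0.36372.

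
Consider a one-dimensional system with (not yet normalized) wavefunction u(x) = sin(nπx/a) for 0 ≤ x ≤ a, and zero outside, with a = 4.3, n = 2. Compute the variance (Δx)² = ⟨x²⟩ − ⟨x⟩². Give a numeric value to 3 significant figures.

1.31

Compute ⟨x⟩ and ⟨x²⟩ separately, then (Δx)² = ⟨x²⟩ − ⟨x⟩².
With sin²θ = (1 − cos2θ)/2 on 0 ≤ x ≤ a: ∫sin²(nπx/a) dx = a/2, ∫x·sin²(nπx/a) dx = a²/4, ∫x²·sin²(nπx/a) dx = a³·(1/6 − 1/(4n²π²)); higher powers xᵏ the same way, integrating xᵏ·cos(2nπx/a) by parts.
Normalization: ∫|u|² dx = 2.1500.
⟨x⟩ = 2.1500 and ⟨x²⟩ = 5.9292.
(Δx)² = 5.9292 − (2.1500)² = 1.3067.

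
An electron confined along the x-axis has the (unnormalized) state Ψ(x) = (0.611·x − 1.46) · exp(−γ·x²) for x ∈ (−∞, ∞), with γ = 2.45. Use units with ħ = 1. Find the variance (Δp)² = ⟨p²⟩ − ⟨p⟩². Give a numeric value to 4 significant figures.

2.536

Compute ⟨p⟩ and ⟨p²⟩ separately; (Δp)² = ⟨p²⟩ − ⟨p⟩².
Expand each integrand as polynomial × e^(−2γx²) and use ∫x^(2j)·e^(−2γx²) dx = (2j−1)!!/(4γ)^j · √(π/(2γ)), odd powers → 0; here √(π/(2γ)) = 0.80071. Differentiate with the product rule, d/dx e^(−γx²) = −2γx·e^(−γx²).
Normalization: ∫|Ψ|² dx = 1.7373.
⟨p⟩ = 0.0000 and ⟨p²⟩ = 2.5360.
(Δp)² = 2.5360 − (0.0000)² = 2.5360.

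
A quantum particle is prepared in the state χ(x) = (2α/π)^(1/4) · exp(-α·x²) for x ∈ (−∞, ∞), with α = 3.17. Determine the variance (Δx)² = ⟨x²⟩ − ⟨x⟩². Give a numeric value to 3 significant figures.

0.0789

Compute ⟨x⟩ and ⟨x²⟩ separately, then (Δx)² = ⟨x²⟩ − ⟨x⟩².
Gaussian moments: ∫x^(2j)·e^(−2αx²) dx = (2j−1)!!/(4α)^j · √(π/(2α)), odd powers integrate to 0; here √(π/(2α)) = 0.70393.
⟨x⟩ = 0.0000 and ⟨x²⟩ = 0.078864.
(Δx)² = 0.078864 − (0.0000)² = 0.078864.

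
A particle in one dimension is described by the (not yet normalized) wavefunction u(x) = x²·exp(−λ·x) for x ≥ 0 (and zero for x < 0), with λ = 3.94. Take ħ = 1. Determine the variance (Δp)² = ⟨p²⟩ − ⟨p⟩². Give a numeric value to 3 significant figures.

5.17

Compute ⟨p⟩ and ⟨p²⟩ separately; (Δp)² = ⟨p²⟩ − ⟨p⟩².
Differentiate x²·exp(−λ·x) with the product rule; every integrand then reduces to terms xʲ·e^(−2λx) on [0, ∞), with ∫₀^∞ xʲ·e^(−2λx) dx = j!/(2λ)^(j+1).
Normalization: ∫|u|² dx = 0.00078991.
⟨p⟩ = 0.0000 and ⟨p²⟩ = 5.1745.
(Δp)² = 5.1745 − (0.0000)² = 5.1745.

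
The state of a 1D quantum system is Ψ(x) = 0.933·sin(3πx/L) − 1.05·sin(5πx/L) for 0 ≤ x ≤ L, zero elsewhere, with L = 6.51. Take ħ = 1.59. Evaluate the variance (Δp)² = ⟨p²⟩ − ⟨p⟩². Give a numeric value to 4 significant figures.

10.56

Compute ⟨p⟩ and ⟨p²⟩ separately; (Δp)² = ⟨p²⟩ − ⟨p⟩².
d²/dx² sin(jπx/L) = −(jπ/L)²·sin(jπx/L); on 0 ≤ x ≤ L, ∫sin²(jπx/L) dx = L/2 and ∫sin(jπx/L)·sin(lπx/L) dx = 0 for j ≠ l, so only diagonal terms survive in ∫|Ψ|² and ∫Ψ·Ψ″; ∫Ψ·Ψ′ dx = [Ψ²/2] between the walls = 0.
Normalization: ∫|Ψ|² dx = 6.4221.
⟨p⟩ = 0.0000 and ⟨p²⟩ = 10.563.
(Δp)² = 10.563 − (0.0000)² = 10.563.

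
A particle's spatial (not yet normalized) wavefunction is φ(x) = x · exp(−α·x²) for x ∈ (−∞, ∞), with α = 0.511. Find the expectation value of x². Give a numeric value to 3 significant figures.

⟨x²⟩ = ∫ x²·|φ|² dx / ∫|φ|² dx (integrals over the domain).
Expand each integrand as polynomial × e^(−2αx²) and use ∫x^(2j)·e^(−2αx²) dx = (2j−1)!!/(4α)^j · √(π/(2α)), odd powers → 0; here √(π/(2α)) = 1.7533.
State is unnormalized: ∫|φ|² dx = 0.85777, and ∫φ*·x²·φ dx = 1.2590, so ⟨x²⟩ = 1.2590 / 0.85777.
⟨x²⟩ = 1.4677.

1.47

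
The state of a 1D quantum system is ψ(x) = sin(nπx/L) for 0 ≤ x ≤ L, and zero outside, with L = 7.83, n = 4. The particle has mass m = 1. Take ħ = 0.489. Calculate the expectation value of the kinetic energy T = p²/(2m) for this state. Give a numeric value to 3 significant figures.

T = −(ħ²/2m) d²/dx², so ⟨T⟩ = −(ħ²/2m) ∫ ψ*·ψ'' dx / ∫|ψ|² dx; with m = 1.
d/dx sin(nπx/L) = (nπ/L)·cos(nπx/L) and d²/dx² sin(nπx/L) = −(nπ/L)²·sin(nπx/L); on 0 ≤ x ≤ L, ∫sin²(nπx/L) dx = L/2 and ∫sin(nπx/L)·cos(nπx/L) dx = 0.
State is unnormalized: ∫|ψ|² dx = 3.9150, and ∫ψ*·(−ħ²/2m · ψ'') dx = 1.2056, so ⟨T⟩ = 1.2056 / 3.9150.
⟨T⟩ = 0.30795.

0.308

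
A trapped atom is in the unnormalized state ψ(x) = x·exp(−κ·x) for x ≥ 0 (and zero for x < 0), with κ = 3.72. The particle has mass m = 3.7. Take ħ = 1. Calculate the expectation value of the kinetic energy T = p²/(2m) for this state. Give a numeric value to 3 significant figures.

T = −(ħ²/2m) d²/dx², so ⟨T⟩ = −(ħ²/2m) ∫ ψ*·ψ'' dx / ∫|ψ|² dx; with m = 3.7.
Differentiate x·exp(−κ·x) with the product rule; every integrand then reduces to terms xʲ·e^(−2κx) on [0, ∞), with ∫₀^∞ xʲ·e^(−2κx) dx = j!/(2κ)^(j+1).
State is unnormalized: ∫|ψ|² dx = 0.0048564, and ∫ψ*·(−ħ²/2m · ψ'') dx = 0.0090817, so ⟨T⟩ = 0.0090817 / 0.0048564.
⟨T⟩ = 1.8701.

1.87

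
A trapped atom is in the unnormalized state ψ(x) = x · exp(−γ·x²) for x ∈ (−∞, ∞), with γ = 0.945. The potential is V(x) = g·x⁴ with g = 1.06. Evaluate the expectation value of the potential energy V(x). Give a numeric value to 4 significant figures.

⟨V⟩ = ∫ V(x)·|ψ|² dx / ∫|ψ|² dx.
Expand each integrand as polynomial × e^(−2γx²) and use ∫x^(2j)·e^(−2γx²) dx = (2j−1)!!/(4γ)^j · √(π/(2γ)), odd powers → 0; here √(π/(2γ)) = 1.2893.
State is unnormalized: ∫|ψ|² dx = 0.34108, and ∫ψ*·V(x)·ψ dx = 0.37955, so ⟨V⟩ = 0.37955 / 0.34108.
⟨V⟩ = 1.1128.

1.113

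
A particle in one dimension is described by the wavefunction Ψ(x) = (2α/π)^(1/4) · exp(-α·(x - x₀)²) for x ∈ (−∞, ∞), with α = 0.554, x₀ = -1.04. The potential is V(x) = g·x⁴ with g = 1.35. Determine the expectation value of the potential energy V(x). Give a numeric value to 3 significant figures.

⟨V⟩ = ∫ V(x)·|Ψ|² dx.
Gaussian moments (u = x − x₀): ∫u^(2j)·e^(−2αu²) du = (2j−1)!!/(4α)^j · √(π/(2α)), odd powers integrate to 0; here √(π/(2α)) = 1.6839.
⟨V⟩ = 6.3575.

6.36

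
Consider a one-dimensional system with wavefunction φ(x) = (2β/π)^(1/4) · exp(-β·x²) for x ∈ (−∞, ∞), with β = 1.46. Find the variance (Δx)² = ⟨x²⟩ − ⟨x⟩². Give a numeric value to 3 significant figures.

Compute ⟨x⟩ and ⟨x²⟩ separately, then (Δx)² = ⟨x²⟩ − ⟨x⟩².
Gaussian moments: ∫x^(2j)·e^(−2βx²) dx = (2j−1)!!/(4β)^j · √(π/(2β)), odd powers integrate to 0; here √(π/(2β)) = 1.0373.
⟨x⟩ = 0.0000 and ⟨x²⟩ = 0.17123.
(Δx)² = 0.17123 − (0.0000)² = 0.17123.

0.171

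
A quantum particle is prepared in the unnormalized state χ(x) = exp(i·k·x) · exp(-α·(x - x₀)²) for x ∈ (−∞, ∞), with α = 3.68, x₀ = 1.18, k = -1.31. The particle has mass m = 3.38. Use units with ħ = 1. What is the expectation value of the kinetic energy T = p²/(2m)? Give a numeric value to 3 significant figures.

0.798

T = −(ħ²/2m) d²/dx², so ⟨T⟩ = −(ħ²/2m) ∫ χ*·χ'' dx / ∫|χ|² dx; with m = 3.38.
Gaussian moments (u = x − x₀): ∫u^(2j)·e^(−2αu²) du = (2j−1)!!/(4α)^j · √(π/(2α)), odd powers integrate to 0; here √(π/(2α)) = 0.65334. Derivatives: χ′ = (ik − 2αu)·χ, χ″ = ((ik − 2αu)² − 2α)·χ; the odd-in-u pieces drop out.
State is unnormalized: ∫|χ|² dx = 0.65334, and ∫χ*·(−ħ²/2m · χ'') dx = 0.52152, so ⟨T⟩ = 0.52152 / 0.65334.
⟨T⟩ = 0.79824.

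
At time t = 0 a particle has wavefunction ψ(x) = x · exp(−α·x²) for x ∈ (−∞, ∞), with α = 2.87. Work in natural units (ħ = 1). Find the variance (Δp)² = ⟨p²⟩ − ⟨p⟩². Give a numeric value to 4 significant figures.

8.610

Compute ⟨p⟩ and ⟨p²⟩ separately; (Δp)² = ⟨p²⟩ − ⟨p⟩².
Expand each integrand as polynomial × e^(−2αx²) and use ∫x^(2j)·e^(−2αx²) dx = (2j−1)!!/(4α)^j · √(π/(2α)), odd powers → 0; here √(π/(2α)) = 0.73981. Differentiate with the product rule, d/dx e^(−αx²) = −2αx·e^(−αx²).
Normalization: ∫|ψ|² dx = 0.064443.
⟨p⟩ = 0.0000 and ⟨p²⟩ = 8.6100.
(Δp)² = 8.6100 − (0.0000)² = 8.6100.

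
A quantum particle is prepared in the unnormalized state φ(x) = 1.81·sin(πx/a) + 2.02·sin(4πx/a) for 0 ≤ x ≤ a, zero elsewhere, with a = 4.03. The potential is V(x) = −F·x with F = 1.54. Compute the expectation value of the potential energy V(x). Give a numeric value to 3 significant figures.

⟨V⟩ = ∫ V(x)·|φ|² dx / ∫|φ|² dx.
On 0 ≤ x ≤ a (j ≠ l): ∫sin²(jπx/a) dx = a/2, ∫sin(jπx/a)·sin(lπx/a) dx = 0; diagonal moments ∫x·sin²(jπx/a) dx = a²/4, ∫x²·sin²(jπx/a) dx = a³·(1/6 − 1/(4j²π²)); cross terms ∫x·sin(jπx/a)·sin(lπx/a) dx = 0 for j + l even and −4jla²/(π²(j² − l²)²) for j + l odd, ∫x²·sin(jπx/a)·sin(lπx/a) dx = (−1)^(j+l)·4jla³/(π²(j² − l²)²); higher powers the same way via product-to-sum and parts.
State is unnormalized: ∫|φ|² dx = 14.823, and ∫φ*·V(x)·φ dx = -44.681, so ⟨V⟩ = -44.681 / 14.823.
⟨V⟩ = -3.0142.

-3.01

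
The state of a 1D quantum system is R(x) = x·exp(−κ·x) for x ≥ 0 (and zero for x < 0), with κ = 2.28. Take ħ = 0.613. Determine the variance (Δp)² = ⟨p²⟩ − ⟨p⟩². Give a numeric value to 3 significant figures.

1.95

Compute ⟨p⟩ and ⟨p²⟩ separately; (Δp)² = ⟨p²⟩ − ⟨p⟩².
Differentiate x·exp(−κ·x) with the product rule; every integrand then reduces to terms xʲ·e^(−2κx) on [0, ∞), with ∫₀^∞ xʲ·e^(−2κx) dx = j!/(2κ)^(j+1).
Normalization: ∫|R|² dx = 0.021093.
⟨p⟩ = 0.0000 and ⟨p²⟩ = 1.9534.
(Δp)² = 1.9534 − (0.0000)² = 1.9534.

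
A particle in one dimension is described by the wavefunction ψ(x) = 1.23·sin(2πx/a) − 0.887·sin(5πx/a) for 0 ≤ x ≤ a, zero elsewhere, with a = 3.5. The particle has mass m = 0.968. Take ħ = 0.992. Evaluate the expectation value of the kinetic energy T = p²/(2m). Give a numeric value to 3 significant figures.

4.58

T = −(ħ²/2m) d²/dx², so ⟨T⟩ = −(ħ²/2m) ∫ ψ*·ψ'' dx / ∫|ψ|² dx; with m = 0.968.
d²/dx² sin(jπx/a) = −(jπ/a)²·sin(jπx/a); on 0 ≤ x ≤ a, ∫sin²(jπx/a) dx = a/2 and ∫sin(jπx/a)·sin(lπx/a) dx = 0 for j ≠ l, so only diagonal terms survive in ∫|ψ|² and ∫ψ·ψ″; ∫ψ·ψ′ dx = [ψ²/2] between the walls = 0.
State is unnormalized: ∫|ψ|² dx = 4.0244, and ∫ψ*·(−ħ²/2m · ψ'') dx = 18.433, so ⟨T⟩ = 18.433 / 4.0244.
⟨T⟩ = 4.5804.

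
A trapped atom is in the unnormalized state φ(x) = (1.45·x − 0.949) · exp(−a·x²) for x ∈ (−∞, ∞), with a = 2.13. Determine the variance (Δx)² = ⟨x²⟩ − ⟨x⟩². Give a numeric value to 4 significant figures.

0.08860

Compute ⟨x⟩ and ⟨x²⟩ separately, then (Δx)² = ⟨x²⟩ − ⟨x⟩².
Expand each integrand as polynomial × e^(−2ax²) and use ∫x^(2j)·e^(−2ax²) dx = (2j−1)!!/(4a)^j · √(π/(2a)), odd powers → 0; here √(π/(2a)) = 0.85876.
Normalization: ∫|φ|² dx = 0.98531.
⟨x⟩ = -0.28153 and ⟨x²⟩ = 0.16786.
(Δx)² = 0.16786 − (-0.28153)² = 0.088601.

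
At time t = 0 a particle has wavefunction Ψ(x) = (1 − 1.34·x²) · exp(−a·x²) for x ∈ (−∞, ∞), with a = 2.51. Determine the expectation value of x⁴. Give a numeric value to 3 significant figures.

0.0109

⟨x⁴⟩ = ∫ x⁴·|Ψ|² dx / ∫|Ψ|² dx (integrals over the domain).
Expand each integrand as polynomial × e^(−2ax²) and use ∫x^(2j)·e^(−2ax²) dx = (2j−1)!!/(4a)^j · √(π/(2a)), odd powers → 0; here √(π/(2a)) = 0.79108.
State is unnormalized: ∫|Ψ|² dx = 0.62219, and ∫Ψ*·x⁴·Ψ dx = 0.0067995, so ⟨x⁴⟩ = 0.0067995 / 0.62219.
⟨x⁴⟩ = 0.010928.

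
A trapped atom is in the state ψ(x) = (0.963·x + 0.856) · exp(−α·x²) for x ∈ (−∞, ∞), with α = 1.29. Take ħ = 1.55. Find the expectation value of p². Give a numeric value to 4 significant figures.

4.320

p² ψ = −ħ² d²ψ/dx²; ⟨p²⟩ = −ħ² ∫ ψ*·ψ'' dx / ∫|ψ|² dx.
Expand each integrand as polynomial × e^(−2αx²) and use ∫x^(2j)·e^(−2αx²) dx = (2j−1)!!/(4α)^j · √(π/(2α)), odd powers → 0; here √(π/(2α)) = 1.1035. Differentiate with the product rule, d/dx e^(−αx²) = −2αx·e^(−αx²).
State is unnormalized: ∫|ψ|² dx = 1.0069, and ∫ψ*·(−ħ² ψ'') dx = 4.3498, so ⟨p²⟩ = 4.3498 / 1.0069.
⟨p²⟩ = 4.3201.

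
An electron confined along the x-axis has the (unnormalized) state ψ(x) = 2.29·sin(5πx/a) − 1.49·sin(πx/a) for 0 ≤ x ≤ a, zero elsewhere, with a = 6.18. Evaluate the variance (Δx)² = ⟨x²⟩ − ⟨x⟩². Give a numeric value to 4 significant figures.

2.307

Compute ⟨x⟩ and ⟨x²⟩ separately, then (Δx)² = ⟨x²⟩ − ⟨x⟩².
On 0 ≤ x ≤ a (j ≠ l): ∫sin²(jπx/a) dx = a/2, ∫sin(jπx/a)·sin(lπx/a) dx = 0; diagonal moments ∫x·sin²(jπx/a) dx = a²/4, ∫x²·sin²(jπx/a) dx = a³·(1/6 − 1/(4j²π²)); cross terms ∫x·sin(jπx/a)·sin(lπx/a) dx = 0 for j + l even and −4jla²/(π²(j² − l²)²) for j + l odd, ∫x²·sin(jπx/a)·sin(lπx/a) dx = (−1)^(j+l)·4jla³/(π²(j² − l²)²); higher powers the same way via product-to-sum and parts.
Normalization: ∫|ψ|² dx = 23.064.
⟨x⟩ = 3.0900 and ⟨x²⟩ = 11.855.
(Δx)² = 11.855 − (3.0900)² = 2.3071.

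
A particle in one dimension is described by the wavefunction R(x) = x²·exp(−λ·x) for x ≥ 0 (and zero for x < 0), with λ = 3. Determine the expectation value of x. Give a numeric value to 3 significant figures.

⟨x⟩ = ∫ x·|R|² dx / ∫|R|² dx (integrals over the domain).
Every integrand reduces to terms xʲ·e^(−2λx) on [0, ∞); use ∫₀^∞ xʲ·e^(−2λx) dx = j!/(2λ)^(j+1).
State is unnormalized: ∫|R|² dx = 0.0030864, and ∫R*·x·R dx = 0.0025720, so ⟨x⟩ = 0.0025720 / 0.0030864.
⟨x⟩ = 0.83333.

0.833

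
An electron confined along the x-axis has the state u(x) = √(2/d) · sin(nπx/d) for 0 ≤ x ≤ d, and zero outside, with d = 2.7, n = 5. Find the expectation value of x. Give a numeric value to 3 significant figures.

1.35

⟨x⟩ = ∫ x·|u|² dx (integrals over the domain).
With sin²θ = (1 − cos2θ)/2 on 0 ≤ x ≤ d: ∫sin²(nπx/d) dx = d/2, ∫x·sin²(nπx/d) dx = d²/4, ∫x²·sin²(nπx/d) dx = d³·(1/6 − 1/(4n²π²)); higher powers xᵏ the same way, integrating xᵏ·cos(2nπx/d) by parts.
⟨x⟩ = 1.3500.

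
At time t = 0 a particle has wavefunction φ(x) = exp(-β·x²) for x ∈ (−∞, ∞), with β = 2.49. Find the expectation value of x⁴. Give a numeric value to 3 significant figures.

0.0302

⟨x⁴⟩ = ∫ x⁴·|φ|² dx / ∫|φ|² dx (integrals over the domain).
Gaussian moments: ∫x^(2j)·e^(−2βx²) dx = (2j−1)!!/(4β)^j · √(π/(2β)), odd powers integrate to 0; here √(π/(2β)) = 0.79426.
State is unnormalized: ∫|φ|² dx = 0.79426, and ∫φ*·x⁴·φ dx = 0.024019, so ⟨x⁴⟩ = 0.024019 / 0.79426.
⟨x⁴⟩ = 0.030241.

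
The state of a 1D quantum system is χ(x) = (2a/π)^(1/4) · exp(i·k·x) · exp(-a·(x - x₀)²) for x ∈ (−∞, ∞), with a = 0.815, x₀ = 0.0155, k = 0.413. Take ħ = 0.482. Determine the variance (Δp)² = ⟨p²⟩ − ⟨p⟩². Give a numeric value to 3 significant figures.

Compute ⟨p⟩ and ⟨p²⟩ separately; (Δp)² = ⟨p²⟩ − ⟨p⟩².
Gaussian moments (u = x − x₀): ∫u^(2j)·e^(−2au²) du = (2j−1)!!/(4a)^j · √(π/(2a)), odd powers integrate to 0; here √(π/(2a)) = 1.3883. Derivatives: χ′ = (ik − 2au)·χ, χ″ = ((ik − 2au)² − 2a)·χ; the odd-in-u pieces drop out.
⟨p⟩ = 0.19907 and ⟨p²⟩ = 0.22897.
(Δp)² = 0.22897 − (0.19907)² = 0.18934.

0.189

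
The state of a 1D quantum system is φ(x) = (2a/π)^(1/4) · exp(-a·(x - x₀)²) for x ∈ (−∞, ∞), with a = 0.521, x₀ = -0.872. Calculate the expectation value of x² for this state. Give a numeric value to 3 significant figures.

1.24

⟨x²⟩ = ∫ x²·|φ|² dx (integrals over the domain).
Gaussian moments (u = x − x₀): ∫u^(2j)·e^(−2au²) du = (2j−1)!!/(4a)^j · √(π/(2a)), odd powers integrate to 0; here √(π/(2a)) = 1.7364.
⟨x²⟩ = 1.2402.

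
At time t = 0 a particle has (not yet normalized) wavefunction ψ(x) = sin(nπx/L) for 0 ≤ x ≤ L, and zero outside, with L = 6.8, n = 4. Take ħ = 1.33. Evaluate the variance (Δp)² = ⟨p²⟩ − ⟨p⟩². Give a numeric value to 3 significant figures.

Compute ⟨p⟩ and ⟨p²⟩ separately; (Δp)² = ⟨p²⟩ − ⟨p⟩².
d/dx sin(nπx/L) = (nπ/L)·cos(nπx/L) and d²/dx² sin(nπx/L) = −(nπ/L)²·sin(nπx/L); on 0 ≤ x ≤ L, ∫sin²(nπx/L) dx = L/2 and ∫sin(nπx/L)·cos(nπx/L) dx = 0.
Normalization: ∫|ψ|² dx = 3.4000.
⟨p⟩ = 0.0000 and ⟨p²⟩ = 6.0409.
(Δp)² = 6.0409 − (0.0000)² = 6.0409.

6.04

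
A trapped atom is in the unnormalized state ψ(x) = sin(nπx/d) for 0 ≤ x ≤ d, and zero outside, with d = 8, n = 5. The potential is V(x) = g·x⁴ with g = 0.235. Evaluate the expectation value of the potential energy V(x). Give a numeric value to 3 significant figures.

⟨V⟩ = ∫ V(x)·|ψ|² dx / ∫|ψ|² dx.
With sin²θ = (1 − cos2θ)/2 on 0 ≤ x ≤ d: ∫sin²(nπx/d) dx = d/2, ∫x·sin²(nπx/d) dx = d²/4, ∫x²·sin²(nπx/d) dx = d³·(1/6 − 1/(4n²π²)); higher powers xᵏ the same way, integrating xᵏ·cos(2nπx/d) by parts.
State is unnormalized: ∫|ψ|² dx = 4.0000, and ∫ψ*·V(x)·ψ dx = 754.54, so ⟨V⟩ = 754.54 / 4.0000.
⟨V⟩ = 188.63.

189.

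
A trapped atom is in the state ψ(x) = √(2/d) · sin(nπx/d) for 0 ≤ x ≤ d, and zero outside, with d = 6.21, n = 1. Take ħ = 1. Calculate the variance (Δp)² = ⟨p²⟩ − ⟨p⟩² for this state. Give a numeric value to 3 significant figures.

0.256

Compute ⟨p⟩ and ⟨p²⟩ separately; (Δp)² = ⟨p²⟩ − ⟨p⟩².
d/dx sin(nπx/d) = (nπ/d)·cos(nπx/d) and d²/dx² sin(nπx/d) = −(nπ/d)²·sin(nπx/d); on 0 ≤ x ≤ d, ∫sin²(nπx/d) dx = d/2 and ∫sin(nπx/d)·cos(nπx/d) dx = 0.
⟨p⟩ = 0.0000 and ⟨p²⟩ = 0.25593.
(Δp)² = 0.25593 − (0.0000)² = 0.25593.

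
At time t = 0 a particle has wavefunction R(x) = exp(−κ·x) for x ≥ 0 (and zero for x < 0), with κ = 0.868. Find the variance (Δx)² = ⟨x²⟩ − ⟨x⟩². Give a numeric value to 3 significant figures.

Compute ⟨x⟩ and ⟨x²⟩ separately, then (Δx)² = ⟨x²⟩ − ⟨x⟩².
Every integrand reduces to terms xʲ·e^(−2κx) on [0, ∞); use ∫₀^∞ xʲ·e^(−2κx) dx = j!/(2κ)^(j+1).
Normalization: ∫|R|² dx = 0.57604.
⟨x⟩ = 0.57604 and ⟨x²⟩ = 0.66364.
(Δx)² = 0.66364 − (0.57604)² = 0.33182.

0.332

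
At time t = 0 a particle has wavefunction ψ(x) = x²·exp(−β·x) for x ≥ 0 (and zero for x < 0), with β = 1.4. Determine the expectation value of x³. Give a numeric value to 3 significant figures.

9.57

⟨x³⟩ = ∫ x³·|ψ|² dx / ∫|ψ|² dx (integrals over the domain).
Every integrand reduces to terms xʲ·e^(−2βx) on [0, ∞); use ∫₀^∞ xʲ·e^(−2βx) dx = j!/(2β)^(j+1).
State is unnormalized: ∫|ψ|² dx = 0.13945, and ∫ψ*·x³·ψ dx = 1.3340, so ⟨x³⟩ = 1.3340 / 0.13945.
⟨x³⟩ = 9.5663.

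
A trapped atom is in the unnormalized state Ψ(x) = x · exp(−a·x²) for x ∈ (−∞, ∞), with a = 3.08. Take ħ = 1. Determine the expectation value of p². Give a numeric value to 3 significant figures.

9.24

p² Ψ = −ħ² d²Ψ/dx²; ⟨p²⟩ = −ħ² ∫ Ψ*·Ψ'' dx / ∫|Ψ|² dx.
Expand each integrand as polynomial × e^(−2ax²) and use ∫x^(2j)·e^(−2ax²) dx = (2j−1)!!/(4a)^j · √(π/(2a)), odd powers → 0; here √(π/(2a)) = 0.71414. Differentiate with the product rule, d/dx e^(−ax²) = −2ax·e^(−ax²).
State is unnormalized: ∫|Ψ|² dx = 0.057966, and ∫Ψ*·(−ħ² Ψ'') dx = 0.53561, so ⟨p²⟩ = 0.53561 / 0.057966.
⟨p²⟩ = 9.2400.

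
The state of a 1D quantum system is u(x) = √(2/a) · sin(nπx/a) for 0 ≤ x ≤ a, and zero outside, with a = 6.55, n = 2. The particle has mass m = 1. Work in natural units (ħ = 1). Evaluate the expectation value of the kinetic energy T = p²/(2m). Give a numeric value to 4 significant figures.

T = −(ħ²/2m) d²/dx², so ⟨T⟩ = −(ħ²/2m) ∫ u*·u'' dx; with m = 1.
d/dx sin(nπx/a) = (nπ/a)·cos(nπx/a) and d²/dx² sin(nπx/a) = −(nπ/a)²·sin(nπx/a); on 0 ≤ x ≤ a, ∫sin²(nπx/a) dx = a/2 and ∫sin(nπx/a)·cos(nπx/a) dx = 0.
⟨T⟩ = 0.46009.

0.4601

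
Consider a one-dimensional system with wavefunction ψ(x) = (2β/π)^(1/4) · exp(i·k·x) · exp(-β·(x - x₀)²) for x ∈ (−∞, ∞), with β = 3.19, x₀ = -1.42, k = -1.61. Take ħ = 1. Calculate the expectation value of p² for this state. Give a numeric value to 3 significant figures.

5.78

p² ψ = −ħ² d²ψ/dx²; ⟨p²⟩ = −ħ² ∫ ψ*·ψ'' dx.
Gaussian moments (u = x − x₀): ∫u^(2j)·e^(−2βu²) du = (2j−1)!!/(4β)^j · √(π/(2β)), odd powers integrate to 0; here √(π/(2β)) = 0.70172. Derivatives: ψ′ = (ik − 2βu)·ψ, ψ″ = ((ik − 2βu)² − 2β)·ψ; the odd-in-u pieces drop out.
⟨p²⟩ = 5.7821.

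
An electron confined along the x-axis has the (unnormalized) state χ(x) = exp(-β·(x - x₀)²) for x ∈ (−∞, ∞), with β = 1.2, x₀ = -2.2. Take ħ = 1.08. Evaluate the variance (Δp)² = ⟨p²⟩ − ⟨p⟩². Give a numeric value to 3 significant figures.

1.40

Compute ⟨p⟩ and ⟨p²⟩ separately; (Δp)² = ⟨p²⟩ − ⟨p⟩².
Gaussian moments (u = x − x₀): ∫u^(2j)·e^(−2βu²) du = (2j−1)!!/(4β)^j · √(π/(2β)), odd powers integrate to 0; here √(π/(2β)) = 1.1441. Derivatives: d/dx e^(−βu²) = −2βu·e^(−βu²), d²/dx² e^(−βu²) = (4β²u² − 2β)·e^(−βu²).
Normalization: ∫|χ|² dx = 1.1441.
⟨p⟩ = 0.0000 and ⟨p²⟩ = 1.3997.
(Δp)² = 1.3997 − (0.0000)² = 1.3997.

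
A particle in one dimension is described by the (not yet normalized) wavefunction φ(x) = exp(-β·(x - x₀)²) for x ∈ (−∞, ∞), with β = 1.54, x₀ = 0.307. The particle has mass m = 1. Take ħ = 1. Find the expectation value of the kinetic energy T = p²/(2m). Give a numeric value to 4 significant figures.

T = −(ħ²/2m) d²/dx², so ⟨T⟩ = −(ħ²/2m) ∫ φ*·φ'' dx / ∫|φ|² dx; with m = 1.
Gaussian moments (u = x − x₀): ∫u^(2j)·e^(−2βu²) du = (2j−1)!!/(4β)^j · √(π/(2β)), odd powers integrate to 0; here √(π/(2β)) = 1.0099. Derivatives: d/dx e^(−βu²) = −2βu·e^(−βu²), d²/dx² e^(−βu²) = (4β²u² − 2β)·e^(−βu²).
State is unnormalized: ∫|φ|² dx = 1.0099, and ∫φ*·(−ħ²/2m · φ'') dx = 0.77766, so ⟨T⟩ = 0.77766 / 1.0099.
⟨T⟩ = 0.77000.

0.7700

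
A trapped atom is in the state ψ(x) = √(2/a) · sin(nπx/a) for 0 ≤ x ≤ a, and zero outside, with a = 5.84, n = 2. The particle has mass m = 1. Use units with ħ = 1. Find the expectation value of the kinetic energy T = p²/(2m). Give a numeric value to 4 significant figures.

0.5788

T = −(ħ²/2m) d²/dx², so ⟨T⟩ = −(ħ²/2m) ∫ ψ*·ψ'' dx; with m = 1.
d/dx sin(nπx/a) = (nπ/a)·cos(nπx/a) and d²/dx² sin(nπx/a) = −(nπ/a)²·sin(nπx/a); on 0 ≤ x ≤ a, ∫sin²(nπx/a) dx = a/2 and ∫sin(nπx/a)·cos(nπx/a) dx = 0.
⟨T⟩ = 0.57877.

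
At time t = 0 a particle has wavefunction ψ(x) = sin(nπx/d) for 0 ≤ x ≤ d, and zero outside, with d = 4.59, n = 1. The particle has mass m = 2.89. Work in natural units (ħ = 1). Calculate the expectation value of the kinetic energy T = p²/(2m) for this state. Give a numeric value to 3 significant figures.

T = −(ħ²/2m) d²/dx², so ⟨T⟩ = −(ħ²/2m) ∫ ψ*·ψ'' dx / ∫|ψ|² dx; with m = 2.89.
d/dx sin(nπx/d) = (nπ/d)·cos(nπx/d) and d²/dx² sin(nπx/d) = −(nπ/d)²·sin(nπx/d); on 0 ≤ x ≤ d, ∫sin²(nπx/d) dx = d/2 and ∫sin(nπx/d)·cos(nπx/d) dx = 0.
State is unnormalized: ∫|ψ|² dx = 2.2950, and ∫ψ*·(−ħ²/2m · ψ'') dx = 0.18601, so ⟨T⟩ = 0.18601 / 2.2950.
⟨T⟩ = 0.081049.

0.0810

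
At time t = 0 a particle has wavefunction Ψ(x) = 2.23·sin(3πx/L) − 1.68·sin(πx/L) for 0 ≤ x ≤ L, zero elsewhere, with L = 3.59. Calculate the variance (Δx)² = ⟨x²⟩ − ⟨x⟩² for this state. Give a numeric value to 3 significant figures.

Compute ⟨x⟩ and ⟨x²⟩ separately, then (Δx)² = ⟨x²⟩ − ⟨x⟩².
On 0 ≤ x ≤ L (j ≠ l): ∫sin²(jπx/L) dx = L/2, ∫sin(jπx/L)·sin(lπx/L) dx = 0; diagonal moments ∫x·sin²(jπx/L) dx = L²/4, ∫x²·sin²(jπx/L) dx = L³·(1/6 − 1/(4j²π²)); cross terms ∫x·sin(jπx/L)·sin(lπx/L) dx = 0 for j + l even and −4jlL²/(π²(j² − l²)²) for j + l odd, ∫x²·sin(jπx/L)·sin(lπx/L) dx = (−1)^(j+l)·4jlL³/(π²(j² − l²)²); higher powers the same way via product-to-sum and parts.
Normalization: ∫|Ψ|² dx = 13.993.
⟨x⟩ = 1.7950 and ⟨x²⟩ = 3.5427.
(Δx)² = 3.5427 − (1.7950)² = 0.32064.

0.321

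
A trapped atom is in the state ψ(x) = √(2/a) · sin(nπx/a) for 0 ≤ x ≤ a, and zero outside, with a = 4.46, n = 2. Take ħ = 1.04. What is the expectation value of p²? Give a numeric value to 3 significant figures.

p² ψ = −ħ² d²ψ/dx²; ⟨p²⟩ = −ħ² ∫ ψ*·ψ'' dx.
d/dx sin(nπx/a) = (nπ/a)·cos(nπx/a) and d²/dx² sin(nπx/a) = −(nπ/a)²·sin(nπx/a); on 0 ≤ x ≤ a, ∫sin²(nπx/a) dx = a/2 and ∫sin(nπx/a)·cos(nπx/a) dx = 0.
⟨p²⟩ = 2.1466.

2.15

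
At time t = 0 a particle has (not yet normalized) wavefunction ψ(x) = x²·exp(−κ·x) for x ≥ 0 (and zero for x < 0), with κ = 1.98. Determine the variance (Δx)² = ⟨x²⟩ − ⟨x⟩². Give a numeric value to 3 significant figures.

Compute ⟨x⟩ and ⟨x²⟩ separately, then (Δx)² = ⟨x²⟩ − ⟨x⟩².
Every integrand reduces to terms xʲ·e^(−2κx) on [0, ∞); use ∫₀^∞ xʲ·e^(−2κx) dx = j!/(2κ)^(j+1).
Normalization: ∫|ψ|² dx = 0.024645.
⟨x⟩ = 1.2626 and ⟨x²⟩ = 1.9131.
(Δx)² = 1.9131 − (1.2626)² = 0.31885.

0.319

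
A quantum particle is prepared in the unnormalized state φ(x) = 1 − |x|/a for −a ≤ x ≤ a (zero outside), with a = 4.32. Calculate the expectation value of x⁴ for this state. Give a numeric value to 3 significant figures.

9.95

⟨x⁴⟩ = ∫ x⁴·|φ|² dx / ∫|φ|² dx (integrals over the domain).
φ is even, so ∫ over [−a, a] = 2∫₀ᵃ with φ = 1 − x/a there: ∫₀ᵃ (1 − x/a)² dx = a/3, ∫₀ᵃ x²(1 − x/a)² dx = a³/30, ∫₀ᵃ x⁴(1 − x/a)² dx = a⁵/105.
State is unnormalized: ∫|φ|² dx = 2.8800, and ∫φ*·x⁴·φ dx = 28.659, so ⟨x⁴⟩ = 28.659 / 2.8800.
⟨x⁴⟩ = 9.9510.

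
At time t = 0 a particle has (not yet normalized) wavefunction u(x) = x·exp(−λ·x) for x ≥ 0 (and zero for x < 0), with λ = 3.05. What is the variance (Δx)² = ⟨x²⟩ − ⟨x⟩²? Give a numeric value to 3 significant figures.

0.0806

Compute ⟨x⟩ and ⟨x²⟩ separately, then (Δx)² = ⟨x²⟩ − ⟨x⟩².
Every integrand reduces to terms xʲ·e^(−2λx) on [0, ∞); use ∫₀^∞ xʲ·e^(−2λx) dx = j!/(2λ)^(j+1).
Normalization: ∫|u|² dx = 0.0088113.
⟨x⟩ = 0.49180 and ⟨x²⟩ = 0.32249.
(Δx)² = 0.32249 − (0.49180)² = 0.080623.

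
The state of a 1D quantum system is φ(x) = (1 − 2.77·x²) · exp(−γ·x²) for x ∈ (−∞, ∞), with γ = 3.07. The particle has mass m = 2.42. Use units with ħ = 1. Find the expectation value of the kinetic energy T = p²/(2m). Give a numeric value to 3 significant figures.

1.63

T = −(ħ²/2m) d²/dx², so ⟨T⟩ = −(ħ²/2m) ∫ φ*·φ'' dx / ∫|φ|² dx; with m = 2.42.
Expand each integrand as polynomial × e^(−2γx²) and use ∫x^(2j)·e^(−2γx²) dx = (2j−1)!!/(4γ)^j · √(π/(2γ)), odd powers → 0; here √(π/(2γ)) = 0.71530. Differentiate with the product rule, d/dx e^(−γx²) = −2γx·e^(−γx²).
State is unnormalized: ∫|φ|² dx = 0.50179, and ∫φ*·(−ħ²/2m · φ'') dx = 0.82001, so ⟨T⟩ = 0.82001 / 0.50179.
⟨T⟩ = 1.6342.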